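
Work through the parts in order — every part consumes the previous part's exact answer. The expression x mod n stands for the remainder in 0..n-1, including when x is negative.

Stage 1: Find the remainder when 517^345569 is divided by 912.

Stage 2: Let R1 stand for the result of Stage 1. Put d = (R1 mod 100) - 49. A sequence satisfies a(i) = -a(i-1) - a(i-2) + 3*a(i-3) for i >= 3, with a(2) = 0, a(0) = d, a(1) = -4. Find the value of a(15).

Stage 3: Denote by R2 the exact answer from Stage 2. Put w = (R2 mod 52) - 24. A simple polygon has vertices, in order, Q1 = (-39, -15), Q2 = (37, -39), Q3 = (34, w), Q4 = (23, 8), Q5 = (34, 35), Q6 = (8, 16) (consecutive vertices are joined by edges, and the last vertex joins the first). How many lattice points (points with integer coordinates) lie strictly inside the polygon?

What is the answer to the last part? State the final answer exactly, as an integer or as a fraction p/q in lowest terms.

2344

Stage 1: squarings mod 912: 517^1=517, 517^2=73, 517^4=769, 517^8=385, 517^16=481, 517^32=625, 517^64=289, 517^128=529, 517^256=769, 517^512=385, 517^1024=481, 517^2048=625, 517^4096=289, 517^8192=529, 517^16384=769, 517^32768=385, 517^65536=481, 517^131072=625, 517^262144=289; 517^345569 = 517^1 * 517^32 * 517^64 * 517^128 * 517^256 * 517^1024 * 517^16384 * 517^65536 * 517^262144 = 853 (mod 912); answer 853
Stage 2: R1 = 853; d = 4; a(3) = -1*(0) - 1*(-4) + 3*(4) = 16; iterating: a(3)=16, a(4)=-28, a(5)=12, a(6)=64, a(7)=-160, a(8)=132, a(9)=220, a(10)=-832, a(11)=1008, a(12)=484, a(13)=-3988, a(14)=6528, a(15)=-1088; answer -1088
Stage 3: R2 = -1088; w = -20; cross terms: (-39*-39 - 37*-15)=2076, (37*-20 - 34*-39)=586, (34*8 - 23*-20)=732, (23*35 - 34*8)=533, (34*16 - 8*35)=264, (8*-15 - -39*16)=504; twice the area = |4695| = 4695; area = 4695/2; boundary points = 4 + 1 + 1 + 1 + 1 + 1 = 9; strictly interior points = area - boundary/2 + 1 = 2344; answer 2344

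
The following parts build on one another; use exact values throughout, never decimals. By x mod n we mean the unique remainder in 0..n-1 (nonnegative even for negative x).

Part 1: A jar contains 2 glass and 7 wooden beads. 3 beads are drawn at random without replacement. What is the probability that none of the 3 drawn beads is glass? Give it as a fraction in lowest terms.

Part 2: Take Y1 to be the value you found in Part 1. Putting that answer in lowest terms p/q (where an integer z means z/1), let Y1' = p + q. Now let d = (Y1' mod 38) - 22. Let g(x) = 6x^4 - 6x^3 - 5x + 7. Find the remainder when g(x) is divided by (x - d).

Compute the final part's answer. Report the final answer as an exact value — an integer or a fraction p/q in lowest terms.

Part 1: total draws C(9,3) = 84; favorable C(7,3) = 35; P = 5/12; answer 5/12
Part 2: Y1 = 5/12; threaded value p + q = 17; d = -5; remainder = value at the root: 6*(-5)^4 - 6*(-5)^3 - 5*(-5)^1 + 7 = (3750) + (750) + (25) + (7) = 4532; answer 4532

4532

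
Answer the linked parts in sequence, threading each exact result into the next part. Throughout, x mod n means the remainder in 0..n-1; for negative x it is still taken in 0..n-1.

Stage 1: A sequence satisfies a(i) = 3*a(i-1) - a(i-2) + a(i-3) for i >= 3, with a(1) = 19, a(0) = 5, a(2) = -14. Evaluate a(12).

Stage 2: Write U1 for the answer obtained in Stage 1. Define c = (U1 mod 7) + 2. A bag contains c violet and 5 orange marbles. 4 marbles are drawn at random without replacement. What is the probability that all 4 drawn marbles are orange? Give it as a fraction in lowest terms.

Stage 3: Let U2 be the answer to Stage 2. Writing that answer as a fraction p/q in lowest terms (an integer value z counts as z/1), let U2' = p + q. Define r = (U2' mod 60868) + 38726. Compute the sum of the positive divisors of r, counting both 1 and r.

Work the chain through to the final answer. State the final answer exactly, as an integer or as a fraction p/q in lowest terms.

Stage 1: a(3) = 3*(-14) - 1*(19) + 1*(5) = -56; iterating: a(3)=-56, a(4)=-135, a(5)=-363, a(6)=-1010, a(7)=-2802, a(8)=-7759, a(9)=-21485, a(10)=-59498, a(11)=-164768, a(12)=-456291; answer -456291
Stage 2: U1 = -456291; c = 6; total draws C(11,4) = 330; favorable C(5,4) = 5; P = 1/66; answer 1/66
Stage 3: U2 = 1/66; threaded value p + q = 67; r = 38793; 38793 = 3 * 67 * 193; sigma = (1 + 3) * (1 + 67) * (1 + 193) = 4 * 68 * 194 = 52768; answer 52768

52768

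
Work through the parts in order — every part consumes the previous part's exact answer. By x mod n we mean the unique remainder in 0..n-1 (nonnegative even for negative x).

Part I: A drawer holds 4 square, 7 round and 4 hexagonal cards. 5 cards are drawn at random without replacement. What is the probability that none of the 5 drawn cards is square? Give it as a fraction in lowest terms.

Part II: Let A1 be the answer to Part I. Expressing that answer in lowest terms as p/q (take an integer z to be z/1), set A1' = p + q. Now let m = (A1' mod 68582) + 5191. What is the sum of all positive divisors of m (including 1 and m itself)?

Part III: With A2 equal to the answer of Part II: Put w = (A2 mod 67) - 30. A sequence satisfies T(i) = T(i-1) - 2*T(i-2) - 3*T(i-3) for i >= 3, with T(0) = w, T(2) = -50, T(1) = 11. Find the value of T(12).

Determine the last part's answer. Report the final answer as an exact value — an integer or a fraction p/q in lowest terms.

29428

Part I: total draws C(15,5) = 3003; favorable C(11,5) = 462; P = 2/13; answer 2/13
Part II: A1 = 2/13; threaded value p + q = 15; m = 5206; 5206 = 2 * 19 * 137; sigma = (1 + 2) * (1 + 19) * (1 + 137) = 3 * 20 * 138 = 8280; answer 8280
Part III: A2 = 8280; w = 9; T(3) = 1*(-50) - 2*(11) - 3*(9) = -99; iterating: T(3)=-99, T(4)=-32, T(5)=316, T(6)=677, T(7)=141, T(8)=-2161, T(9)=-4474, T(10)=-575, T(11)=14856, T(12)=29428; answer 29428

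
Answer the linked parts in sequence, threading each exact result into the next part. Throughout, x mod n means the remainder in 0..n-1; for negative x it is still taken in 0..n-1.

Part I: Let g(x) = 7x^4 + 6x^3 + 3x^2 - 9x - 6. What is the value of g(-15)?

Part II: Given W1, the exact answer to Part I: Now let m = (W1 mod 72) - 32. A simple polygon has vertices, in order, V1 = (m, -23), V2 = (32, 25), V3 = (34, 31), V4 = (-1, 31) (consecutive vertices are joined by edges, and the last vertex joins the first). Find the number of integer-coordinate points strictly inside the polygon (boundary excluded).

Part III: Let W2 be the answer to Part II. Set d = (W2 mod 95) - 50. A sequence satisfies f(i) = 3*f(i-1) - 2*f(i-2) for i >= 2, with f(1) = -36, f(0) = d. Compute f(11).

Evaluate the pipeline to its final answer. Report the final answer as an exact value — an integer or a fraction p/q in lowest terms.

Part I: 7*(-15)^4 + 6*(-15)^3 + 3*(-15)^2 - 9*(-15)^1 - 6 = (354375) + (-20250) + (675) + (135) + (-6) = 334929; answer 334929
Part II: W1 = 334929; m = 25; cross terms: (25*25 - 32*-23)=1361, (32*31 - 34*25)=142, (34*31 - -1*31)=1085, (-1*-23 - 25*31)=-752; twice the area = |1836| = 1836; area = 918; boundary points = 1 + 2 + 35 + 2 = 40; strictly interior points = area - boundary/2 + 1 = 899; answer 899
Part III: W2 = 899; d = -6; f(2) = 3*(-36) - 2*(-6) = -96; iterating: f(2)=-96, f(3)=-216, f(4)=-456, f(5)=-936, f(6)=-1896, f(7)=-3816, f(8)=-7656, f(9)=-15336, f(10)=-30696, f(11)=-61416; answer -61416

-61416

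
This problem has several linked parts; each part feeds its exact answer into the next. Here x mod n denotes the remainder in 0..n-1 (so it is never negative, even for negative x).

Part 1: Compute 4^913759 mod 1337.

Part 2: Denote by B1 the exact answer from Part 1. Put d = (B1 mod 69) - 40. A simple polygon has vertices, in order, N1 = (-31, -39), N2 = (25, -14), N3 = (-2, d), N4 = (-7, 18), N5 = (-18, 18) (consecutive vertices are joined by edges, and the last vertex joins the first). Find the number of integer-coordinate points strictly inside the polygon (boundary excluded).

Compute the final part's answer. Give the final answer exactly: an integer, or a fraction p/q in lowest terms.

Part 1: squarings mod 1337: 4^1=4, 4^2=16, 4^4=256, 4^8=23, 4^16=529, 4^32=408, 4^64=676, 4^128=1059, 4^256=1075, 4^512=457, 4^1024=277, 4^2048=520, 4^4096=326, 4^8192=653, 4^16384=1243, 4^32768=814, 4^65536=781, 4^131072=289, 4^262144=627, 4^524288=51; 4^913759 = 4^1 * 4^2 * 4^4 * 4^8 * 4^16 * 4^64 * 4^256 * 4^4096 * 4^8192 * 4^16384 * 4^32768 * 4^65536 * 4^262144 * 4^524288 = 963 (mod 1337); answer 963
Part 2: B1 = 963; d = 26; cross terms: (-31*-14 - 25*-39)=1409, (25*26 - -2*-14)=622, (-2*18 - -7*26)=146, (-7*18 - -18*18)=198, (-18*-39 - -31*18)=1260; twice the area = |3635| = 3635; area = 3635/2; boundary points = 1 + 1 + 1 + 11 + 1 = 15; strictly interior points = area - boundary/2 + 1 = 1811; answer 1811

1811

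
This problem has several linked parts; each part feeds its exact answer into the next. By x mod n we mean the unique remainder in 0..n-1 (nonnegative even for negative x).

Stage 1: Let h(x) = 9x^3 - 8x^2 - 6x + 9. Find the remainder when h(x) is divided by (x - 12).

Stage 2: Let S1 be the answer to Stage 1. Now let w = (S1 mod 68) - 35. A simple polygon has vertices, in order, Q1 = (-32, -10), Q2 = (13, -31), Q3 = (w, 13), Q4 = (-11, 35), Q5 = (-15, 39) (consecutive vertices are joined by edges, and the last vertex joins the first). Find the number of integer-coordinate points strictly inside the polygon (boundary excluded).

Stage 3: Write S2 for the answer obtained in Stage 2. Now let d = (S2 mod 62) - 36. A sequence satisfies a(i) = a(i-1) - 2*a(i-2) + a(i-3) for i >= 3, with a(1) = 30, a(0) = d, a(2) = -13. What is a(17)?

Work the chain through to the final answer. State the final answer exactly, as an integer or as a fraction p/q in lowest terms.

-3594

Stage 1: remainder = value at the root: 9*(12)^3 - 8*(12)^2 - 6*(12)^1 + 9 = (15552) + (-1152) + (-72) + (9) = 14337; answer 14337
Stage 2: S1 = 14337; w = 22; cross terms: (-32*-31 - 13*-10)=1122, (13*13 - 22*-31)=851, (22*35 - -11*13)=913, (-11*39 - -15*35)=96, (-15*-10 - -32*39)=1398; twice the area = |4380| = 4380; area = 2190; boundary points = 3 + 1 + 11 + 4 + 1 = 20; strictly interior points = area - boundary/2 + 1 = 2181; answer 2181
Stage 3: S2 = 2181; d = -25; a(3) = 1*(-13) - 2*(30) + 1*(-25) = -98; iterating: a(3)=-98, a(4)=-42, a(5)=141, a(6)=127, a(7)=-197, a(8)=-310, a(9)=211, a(10)=634, a(11)=-98, a(12)=-1155, a(13)=-325, a(14)=1887, a(15)=1382, a(16)=-2717, a(17)=-3594; answer -3594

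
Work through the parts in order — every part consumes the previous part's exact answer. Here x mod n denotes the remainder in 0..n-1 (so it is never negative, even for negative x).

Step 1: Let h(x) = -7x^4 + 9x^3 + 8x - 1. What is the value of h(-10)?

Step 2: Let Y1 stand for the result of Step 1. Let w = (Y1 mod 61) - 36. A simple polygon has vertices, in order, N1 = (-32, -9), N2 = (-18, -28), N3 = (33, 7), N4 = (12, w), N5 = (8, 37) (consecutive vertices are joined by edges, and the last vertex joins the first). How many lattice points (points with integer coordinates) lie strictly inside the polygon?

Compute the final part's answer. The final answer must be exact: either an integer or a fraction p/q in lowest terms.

1497

Step 1: -7*(-10)^4 + 9*(-10)^3 + 8*(-10)^1 - 1 = (-70000) + (-9000) + (-80) + (-1) = -79081; answer -79081
Step 2: Y1 = -79081; w = 0; cross terms: (-32*-28 - -18*-9)=734, (-18*7 - 33*-28)=798, (33*0 - 12*7)=-84, (12*37 - 8*0)=444, (8*-9 - -32*37)=1112; twice the area = |3004| = 3004; area = 1502; boundary points = 1 + 1 + 7 + 1 + 2 = 12; strictly interior points = area - boundary/2 + 1 = 1497; answer 1497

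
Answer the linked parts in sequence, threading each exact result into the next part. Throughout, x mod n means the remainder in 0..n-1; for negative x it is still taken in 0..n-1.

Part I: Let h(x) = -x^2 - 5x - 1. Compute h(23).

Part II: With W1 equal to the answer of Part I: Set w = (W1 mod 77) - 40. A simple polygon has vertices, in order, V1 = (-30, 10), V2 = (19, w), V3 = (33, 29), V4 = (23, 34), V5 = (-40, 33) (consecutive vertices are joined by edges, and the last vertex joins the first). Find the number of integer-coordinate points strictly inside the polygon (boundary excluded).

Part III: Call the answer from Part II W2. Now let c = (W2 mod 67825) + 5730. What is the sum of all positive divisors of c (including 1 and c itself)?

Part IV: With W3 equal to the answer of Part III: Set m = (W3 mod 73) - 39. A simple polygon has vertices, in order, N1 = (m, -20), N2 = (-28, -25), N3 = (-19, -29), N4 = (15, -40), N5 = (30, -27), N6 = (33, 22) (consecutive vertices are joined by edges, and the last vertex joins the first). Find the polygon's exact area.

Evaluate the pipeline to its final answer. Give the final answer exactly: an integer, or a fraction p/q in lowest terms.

2141/2

Part I: -1*(23)^2 - 5*(23)^1 - 1 = (-529) + (-115) + (-1) = -645; answer -645
Part II: W1 = -645; w = 8; cross terms: (-30*8 - 19*10)=-430, (19*29 - 33*8)=287, (33*34 - 23*29)=455, (23*33 - -40*34)=2119, (-40*10 - -30*33)=590; twice the area = |3021| = 3021; area = 3021/2; boundary points = 1 + 7 + 5 + 1 + 1 = 15; strictly interior points = area - boundary/2 + 1 = 1504; answer 1504
Part III: W2 = 1504; c = 7234; 7234 = 2 * 3617; sigma = (1 + 2) * (1 + 3617) = 3 * 3618 = 10854; answer 10854
Part IV: W3 = 10854; m = 11; cross terms: (11*-25 - -28*-20)=-835, (-28*-29 - -19*-25)=337, (-19*-40 - 15*-29)=1195, (15*-27 - 30*-40)=795, (30*22 - 33*-27)=1551, (33*-20 - 11*22)=-902; twice the area = |2141| = 2141; area = 2141/2; answer 2141/2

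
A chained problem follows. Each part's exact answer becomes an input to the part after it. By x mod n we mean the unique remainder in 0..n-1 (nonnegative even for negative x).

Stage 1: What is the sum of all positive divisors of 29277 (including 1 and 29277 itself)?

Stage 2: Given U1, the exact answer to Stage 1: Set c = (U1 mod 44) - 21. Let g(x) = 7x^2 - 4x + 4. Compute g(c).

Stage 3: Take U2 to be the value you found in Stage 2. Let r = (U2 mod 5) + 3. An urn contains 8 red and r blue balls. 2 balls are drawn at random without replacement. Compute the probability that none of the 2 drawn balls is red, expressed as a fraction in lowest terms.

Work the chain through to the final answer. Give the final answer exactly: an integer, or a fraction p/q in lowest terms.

Stage 1: 29277 = 3^2 * 3253; sigma = (1 + 3 + 9) * (1 + 3253) = 13 * 3254 = 42302; answer 42302
Stage 2: U1 = 42302; c = -3; 7*(-3)^2 - 4*(-3)^1 + 4 = (63) + (12) + (4) = 79; answer 79
Stage 3: U2 = 79; r = 7; total draws C(15,2) = 105; favorable C(7,2) = 21; P = 1/5; answer 1/5

1/5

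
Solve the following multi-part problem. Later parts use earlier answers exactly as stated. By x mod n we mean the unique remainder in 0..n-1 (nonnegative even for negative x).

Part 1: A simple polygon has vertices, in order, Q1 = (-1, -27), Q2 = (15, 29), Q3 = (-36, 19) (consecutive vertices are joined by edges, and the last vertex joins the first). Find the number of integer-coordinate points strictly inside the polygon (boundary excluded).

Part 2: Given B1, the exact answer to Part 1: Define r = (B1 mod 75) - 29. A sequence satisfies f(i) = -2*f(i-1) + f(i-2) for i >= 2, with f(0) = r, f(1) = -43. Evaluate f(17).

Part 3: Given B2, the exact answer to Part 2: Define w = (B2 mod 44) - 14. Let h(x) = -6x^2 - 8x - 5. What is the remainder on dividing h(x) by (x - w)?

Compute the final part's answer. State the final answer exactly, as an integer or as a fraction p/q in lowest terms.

-2323

Part 1: cross terms: (-1*29 - 15*-27)=376, (15*19 - -36*29)=1329, (-36*-27 - -1*19)=991; twice the area = |2696| = 2696; area = 1348; boundary points = 8 + 1 + 1 = 10; strictly interior points = area - boundary/2 + 1 = 1344; answer 1344
Part 2: B1 = 1344; r = 40; f(2) = -2*(-43) + 1*(40) = 126; iterating: f(2)=126, f(3)=-295, f(4)=716, f(5)=-1727, f(6)=4170, f(7)=-10067, f(8)=24304, f(9)=-58675, f(10)=141654, f(11)=-341983, f(12)=825620, f(13)=-1993223, f(14)=4812066, f(15)=-11617355, f(16)=28046776, f(17)=-67710907; answer -67710907
Part 3: B2 = -67710907; w = 19; remainder = value at the root: -6*(19)^2 - 8*(19)^1 - 5 = (-2166) + (-152) + (-5) = -2323; answer -2323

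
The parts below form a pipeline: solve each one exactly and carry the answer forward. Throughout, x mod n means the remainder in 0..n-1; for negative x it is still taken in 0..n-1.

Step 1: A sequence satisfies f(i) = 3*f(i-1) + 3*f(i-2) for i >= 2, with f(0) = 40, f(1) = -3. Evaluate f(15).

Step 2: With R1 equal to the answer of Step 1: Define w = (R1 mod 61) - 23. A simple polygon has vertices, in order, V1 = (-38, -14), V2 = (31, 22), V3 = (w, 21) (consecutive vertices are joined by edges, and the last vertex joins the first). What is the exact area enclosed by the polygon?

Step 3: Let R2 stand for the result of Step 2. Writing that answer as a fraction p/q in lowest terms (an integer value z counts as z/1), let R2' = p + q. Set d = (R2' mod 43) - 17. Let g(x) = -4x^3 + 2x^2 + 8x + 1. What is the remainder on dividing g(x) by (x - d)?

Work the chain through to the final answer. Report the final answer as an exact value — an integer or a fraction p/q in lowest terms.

103

Step 1: f(2) = 3*(-3) + 3*(40) = 111; iterating: f(2)=111, f(3)=324, f(4)=1305, f(5)=4887, f(6)=18576, f(7)=70389, f(8)=266895, f(9)=1011852, f(10)=3836241, f(11)=14544279, f(12)=55141560, f(13)=209057517, f(14)=792597231, f(15)=3004964244; answer 3004964244
Step 2: R1 = 3004964244; w = 33; cross terms: (-38*22 - 31*-14)=-402, (31*21 - 33*22)=-75, (33*-14 - -38*21)=336; twice the area = |-141| = 141; area = 141/2; answer 141/2
Step 3: R2 = 141/2; threaded value p + q = 143; d = -3; remainder = value at the root: -4*(-3)^3 + 2*(-3)^2 + 8*(-3)^1 + 1 = (108) + (18) + (-24) + (1) = 103; answer 103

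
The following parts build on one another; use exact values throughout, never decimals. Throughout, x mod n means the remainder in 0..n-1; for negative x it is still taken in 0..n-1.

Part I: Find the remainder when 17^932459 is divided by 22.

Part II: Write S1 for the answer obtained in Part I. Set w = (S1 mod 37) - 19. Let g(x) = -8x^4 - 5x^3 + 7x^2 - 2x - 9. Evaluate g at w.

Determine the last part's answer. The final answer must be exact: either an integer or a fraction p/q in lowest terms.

-9033

Part I: squarings mod 22: 17^1=17, 17^2=3, 17^4=9, 17^8=15, 17^16=5, 17^32=3, 17^64=9, 17^128=15, 17^256=5, 17^512=3, 17^1024=9, 17^2048=15, 17^4096=5, 17^8192=3, 17^16384=9, 17^32768=15, 17^65536=5, 17^131072=3, 17^262144=9, 17^524288=15; 17^932459 = 17^1 * 17^2 * 17^8 * 17^32 * 17^64 * 17^512 * 17^2048 * 17^4096 * 17^8192 * 17^131072 * 17^262144 * 17^524288 = 13 (mod 22); answer 13
Part II: S1 = 13; w = -6; -8*(-6)^4 - 5*(-6)^3 + 7*(-6)^2 - 2*(-6)^1 - 9 = (-10368) + (1080) + (252) + (12) + (-9) = -9033; answer -9033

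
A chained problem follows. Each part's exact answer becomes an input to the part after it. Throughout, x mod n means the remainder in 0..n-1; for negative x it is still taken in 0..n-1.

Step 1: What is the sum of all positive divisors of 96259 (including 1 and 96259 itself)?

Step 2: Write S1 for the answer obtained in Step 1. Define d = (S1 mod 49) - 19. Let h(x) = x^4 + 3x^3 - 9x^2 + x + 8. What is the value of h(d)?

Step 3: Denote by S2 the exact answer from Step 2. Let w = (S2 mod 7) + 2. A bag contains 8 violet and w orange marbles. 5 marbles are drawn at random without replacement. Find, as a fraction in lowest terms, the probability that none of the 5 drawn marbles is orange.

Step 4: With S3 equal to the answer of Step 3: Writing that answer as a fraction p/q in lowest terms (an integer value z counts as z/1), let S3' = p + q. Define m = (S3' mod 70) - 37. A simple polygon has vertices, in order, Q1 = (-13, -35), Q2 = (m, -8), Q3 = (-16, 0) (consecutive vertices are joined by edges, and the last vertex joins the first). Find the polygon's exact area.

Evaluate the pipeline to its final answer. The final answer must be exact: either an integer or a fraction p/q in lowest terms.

Step 1: 96259 is prime, so its only divisors are 1 and 96259; sigma = 1 + 96259 = 96260; answer 96260
Step 2: S1 = 96260; d = 5; 1*(5)^4 + 3*(5)^3 - 9*(5)^2 + 1*(5)^1 + 8 = (625) + (375) + (-225) + (5) + (8) = 788; answer 788
Step 3: S2 = 788; w = 6; total draws C(14,5) = 2002; favorable C(8,5) = 56; P = 4/143; answer 4/143
Step 4: S3 = 4/143; threaded value p + q = 147; m = -30; cross terms: (-13*-8 - -30*-35)=-946, (-30*0 - -16*-8)=-128, (-16*-35 - -13*0)=560; twice the area = |-514| = 514; area = 257; answer 257

257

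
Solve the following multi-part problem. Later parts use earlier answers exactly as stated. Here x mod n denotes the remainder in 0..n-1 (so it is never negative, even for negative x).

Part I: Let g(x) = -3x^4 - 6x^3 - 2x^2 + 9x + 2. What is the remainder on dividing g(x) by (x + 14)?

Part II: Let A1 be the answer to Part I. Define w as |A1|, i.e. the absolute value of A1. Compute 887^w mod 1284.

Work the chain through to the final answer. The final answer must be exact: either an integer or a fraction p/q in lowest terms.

Part I: remainder = value at the root: -3*(-14)^4 - 6*(-14)^3 - 2*(-14)^2 + 9*(-14)^1 + 2 = (-115248) + (16464) + (-392) + (-126) + (2) = -99300; answer -99300
Part II: A1 = -99300; w = 99300; squarings mod 1284: 887^1=887, 887^2=961, 887^4=325, 887^8=337, 887^16=577, 887^32=373, 887^64=457, 887^128=841, 887^256=1081, 887^512=121, 887^1024=517, 887^2048=217, 887^4096=865, 887^8192=937, 887^16384=997, 887^32768=193, 887^65536=13; 887^99300 = 887^4 * 887^32 * 887^64 * 887^128 * 887^256 * 887^512 * 887^32768 * 887^65536 = 913 (mod 1284); answer 913

913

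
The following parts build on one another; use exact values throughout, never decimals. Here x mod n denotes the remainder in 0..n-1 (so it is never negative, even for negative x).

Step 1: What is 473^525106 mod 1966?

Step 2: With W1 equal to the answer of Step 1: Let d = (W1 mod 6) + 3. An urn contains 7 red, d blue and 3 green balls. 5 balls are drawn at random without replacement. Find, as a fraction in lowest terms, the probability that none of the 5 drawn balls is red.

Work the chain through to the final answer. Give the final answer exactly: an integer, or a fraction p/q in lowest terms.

Step 1: squarings mod 1966: 473^1=473, 473^2=1571, 473^4=711, 473^8=259, 473^16=237, 473^32=1121, 473^64=367, 473^128=1001, 473^256=1307, 473^512=1761, 473^1024=739, 473^2048=1539, 473^4096=1457, 473^8192=1535, 473^16384=957, 473^32768=1659, 473^65536=1847, 473^131072=399, 473^262144=1921, 473^524288=59; 473^525106 = 473^2 * 473^16 * 473^32 * 473^256 * 473^512 * 473^524288 = 1563 (mod 1966); answer 1563
Step 2: W1 = 1563; d = 6; total draws C(16,5) = 4368; favorable C(9,5) = 126; P = 3/104; answer 3/104

3/104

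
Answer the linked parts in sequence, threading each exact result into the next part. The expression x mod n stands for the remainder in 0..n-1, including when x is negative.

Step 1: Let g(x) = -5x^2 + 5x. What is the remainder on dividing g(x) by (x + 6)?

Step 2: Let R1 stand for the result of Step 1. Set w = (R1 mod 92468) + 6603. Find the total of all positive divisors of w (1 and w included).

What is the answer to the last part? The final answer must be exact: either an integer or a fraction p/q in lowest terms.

117120

Step 1: remainder = value at the root: -5*(-6)^2 + 5*(-6)^1 = (-180) + (-30) = -210; answer -210
Step 2: R1 = -210; w = 98861; 98861 = 7 * 29 * 487; sigma = (1 + 7) * (1 + 29) * (1 + 487) = 8 * 30 * 488 = 117120; answer 117120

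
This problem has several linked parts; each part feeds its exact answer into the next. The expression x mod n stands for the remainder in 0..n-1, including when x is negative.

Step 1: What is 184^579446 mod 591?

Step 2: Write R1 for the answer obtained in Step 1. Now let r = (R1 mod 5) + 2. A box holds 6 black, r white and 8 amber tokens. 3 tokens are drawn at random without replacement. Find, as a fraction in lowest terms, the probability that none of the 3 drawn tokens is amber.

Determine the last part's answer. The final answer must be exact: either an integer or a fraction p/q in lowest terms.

1/10

Step 1: squarings mod 591: 184^1=184, 184^2=169, 184^4=193, 184^8=16, 184^16=256, 184^32=526, 184^64=88, 184^128=61, 184^256=175, 184^512=484, 184^1024=220, 184^2048=529, 184^4096=298, 184^8192=154, 184^16384=76, 184^32768=457, 184^65536=226, 184^131072=250, 184^262144=445, 184^524288=40; 184^579446 = 184^2 * 184^4 * 184^16 * 184^32 * 184^64 * 184^256 * 184^512 * 184^1024 * 184^4096 * 184^16384 * 184^32768 * 184^524288 = 400 (mod 591); answer 400
Step 2: R1 = 400; r = 2; total draws C(16,3) = 560; favorable C(8,3) = 56; P = 1/10; answer 1/10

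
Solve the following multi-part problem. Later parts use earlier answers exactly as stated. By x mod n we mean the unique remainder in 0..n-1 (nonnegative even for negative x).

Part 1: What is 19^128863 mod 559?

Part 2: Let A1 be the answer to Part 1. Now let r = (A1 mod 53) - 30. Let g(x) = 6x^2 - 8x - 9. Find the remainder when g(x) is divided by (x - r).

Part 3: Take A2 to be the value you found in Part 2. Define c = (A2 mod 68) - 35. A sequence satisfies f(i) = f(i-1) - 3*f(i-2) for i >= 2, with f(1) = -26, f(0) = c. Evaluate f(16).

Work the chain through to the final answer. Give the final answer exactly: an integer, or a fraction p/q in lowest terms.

Part 1: squarings mod 559: 19^1=19, 19^2=361, 19^4=74, 19^8=445, 19^16=139, 19^32=315, 19^64=282, 19^128=146, 19^256=74, 19^512=445, 19^1024=139, 19^2048=315, 19^4096=282, 19^8192=146, 19^16384=74, 19^32768=445, 19^65536=139; 19^128863 = 19^1 * 19^2 * 19^4 * 19^8 * 19^16 * 19^64 * 19^256 * 19^512 * 19^1024 * 19^4096 * 19^8192 * 19^16384 * 19^32768 * 19^65536 = 553 (mod 559); answer 553
Part 2: A1 = 553; r = -7; remainder = value at the root: 6*(-7)^2 - 8*(-7)^1 - 9 = (294) + (56) + (-9) = 341; answer 341
Part 3: A2 = 341; c = -34; f(2) = 1*(-26) - 3*(-34) = 76; iterating: f(2)=76, f(3)=154, f(4)=-74, f(5)=-536, f(6)=-314, f(7)=1294, f(8)=2236, f(9)=-1646, f(10)=-8354, f(11)=-3416, f(12)=21646, f(13)=31894, f(14)=-33044, f(15)=-128726, f(16)=-29594; answer -29594

-29594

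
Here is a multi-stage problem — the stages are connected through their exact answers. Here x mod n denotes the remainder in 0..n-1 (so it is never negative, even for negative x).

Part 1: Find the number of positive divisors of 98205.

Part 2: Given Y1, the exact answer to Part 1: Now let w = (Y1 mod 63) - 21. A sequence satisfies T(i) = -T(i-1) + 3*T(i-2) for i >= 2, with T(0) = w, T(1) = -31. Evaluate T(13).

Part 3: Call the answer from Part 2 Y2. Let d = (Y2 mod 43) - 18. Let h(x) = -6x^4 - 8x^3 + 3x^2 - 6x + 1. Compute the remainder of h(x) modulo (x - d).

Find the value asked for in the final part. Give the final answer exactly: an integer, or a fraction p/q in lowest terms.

Part 1: 98205 = 3 * 5 * 6547; number of divisors = (1+1) * (1+1) * (1+1) = 8; answer 8
Part 2: Y1 = 8; w = -13; T(2) = -1*(-31) + 3*(-13) = -8; iterating: T(2)=-8, T(3)=-85, T(4)=61, T(5)=-316, T(6)=499, T(7)=-1447, T(8)=2944, T(9)=-7285, T(10)=16117, T(11)=-37972, T(12)=86323, T(13)=-200239; answer -200239
Part 3: Y2 = -200239; d = -6; remainder = value at the root: -6*(-6)^4 - 8*(-6)^3 + 3*(-6)^2 - 6*(-6)^1 + 1 = (-7776) + (1728) + (108) + (36) + (1) = -5903; answer -5903

-5903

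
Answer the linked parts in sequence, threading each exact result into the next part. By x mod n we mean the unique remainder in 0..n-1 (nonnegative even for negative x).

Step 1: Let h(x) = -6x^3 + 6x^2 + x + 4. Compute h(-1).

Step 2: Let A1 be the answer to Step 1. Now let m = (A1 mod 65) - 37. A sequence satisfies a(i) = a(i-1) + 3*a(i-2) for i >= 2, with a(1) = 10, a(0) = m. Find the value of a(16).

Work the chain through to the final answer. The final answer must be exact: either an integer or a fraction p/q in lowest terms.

Step 1: -6*(-1)^3 + 6*(-1)^2 + 1*(-1)^1 + 4 = (6) + (6) + (-1) + (4) = 15; answer 15
Step 2: A1 = 15; m = -22; a(2) = 1*(10) + 3*(-22) = -56; iterating: a(2)=-56, a(3)=-26, a(4)=-194, a(5)=-272, a(6)=-854, a(7)=-1670, a(8)=-4232, a(9)=-9242, a(10)=-21938, a(11)=-49664, a(12)=-115478, a(13)=-264470, a(14)=-610904, a(15)=-1404314, a(16)=-3237026; answer -3237026

-3237026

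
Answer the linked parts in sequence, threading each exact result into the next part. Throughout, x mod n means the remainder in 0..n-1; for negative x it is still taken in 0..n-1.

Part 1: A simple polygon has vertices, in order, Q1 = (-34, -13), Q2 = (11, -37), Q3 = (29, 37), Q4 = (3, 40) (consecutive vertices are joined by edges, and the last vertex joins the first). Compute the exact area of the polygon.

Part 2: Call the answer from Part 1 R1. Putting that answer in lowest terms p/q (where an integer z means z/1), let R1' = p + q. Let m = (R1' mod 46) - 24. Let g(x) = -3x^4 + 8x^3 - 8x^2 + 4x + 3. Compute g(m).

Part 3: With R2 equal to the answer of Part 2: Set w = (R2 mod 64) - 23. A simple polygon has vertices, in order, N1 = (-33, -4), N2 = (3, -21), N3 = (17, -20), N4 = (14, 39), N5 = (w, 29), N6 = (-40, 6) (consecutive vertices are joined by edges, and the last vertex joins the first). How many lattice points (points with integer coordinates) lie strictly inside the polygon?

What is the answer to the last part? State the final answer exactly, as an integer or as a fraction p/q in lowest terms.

Part 1: cross terms: (-34*-37 - 11*-13)=1401, (11*37 - 29*-37)=1480, (29*40 - 3*37)=1049, (3*-13 - -34*40)=1321; twice the area = |5251| = 5251; area = 5251/2; answer 5251/2
Part 2: R1 = 5251/2; threaded value p + q = 5253; m = -15; -3*(-15)^4 + 8*(-15)^3 - 8*(-15)^2 + 4*(-15)^1 + 3 = (-151875) + (-27000) + (-1800) + (-60) + (3) = -180732; answer -180732
Part 3: R2 = -180732; w = -19; cross terms: (-33*-21 - 3*-4)=705, (3*-20 - 17*-21)=297, (17*39 - 14*-20)=943, (14*29 - -19*39)=1147, (-19*6 - -40*29)=1046, (-40*-4 - -33*6)=358; twice the area = |4496| = 4496; area = 2248; boundary points = 1 + 1 + 1 + 1 + 1 + 1 = 6; strictly interior points = area - boundary/2 + 1 = 2246; answer 2246

2246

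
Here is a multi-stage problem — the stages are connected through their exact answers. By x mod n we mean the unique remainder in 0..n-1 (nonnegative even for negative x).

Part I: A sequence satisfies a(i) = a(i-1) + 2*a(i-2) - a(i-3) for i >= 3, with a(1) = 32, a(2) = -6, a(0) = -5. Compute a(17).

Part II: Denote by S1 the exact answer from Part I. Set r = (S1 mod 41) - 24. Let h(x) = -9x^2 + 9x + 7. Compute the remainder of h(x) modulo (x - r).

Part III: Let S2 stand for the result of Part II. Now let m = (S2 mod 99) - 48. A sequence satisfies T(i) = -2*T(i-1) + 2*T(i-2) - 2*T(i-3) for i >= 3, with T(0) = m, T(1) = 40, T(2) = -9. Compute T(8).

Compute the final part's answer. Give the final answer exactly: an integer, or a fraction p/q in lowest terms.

Part I: a(3) = 1*(-6) + 2*(32) - 1*(-5) = 63; iterating: a(3)=63, a(4)=19, a(5)=151, a(6)=126, a(7)=409, a(8)=510, a(9)=1202, a(10)=1813, a(11)=3707, a(12)=6131, a(13)=11732, a(14)=20287, a(15)=37620, a(16)=66462, a(17)=121415; answer 121415
Part II: S1 = 121415; r = -10; remainder = value at the root: -9*(-10)^2 + 9*(-10)^1 + 7 = (-900) + (-90) + (7) = -983; answer -983
Part III: S2 = -983; m = -41; T(3) = -2*(-9) + 2*(40) - 2*(-41) = 180; iterating: T(3)=180, T(4)=-458, T(5)=1294, T(6)=-3864, T(7)=11232, T(8)=-32780; answer -32780

-32780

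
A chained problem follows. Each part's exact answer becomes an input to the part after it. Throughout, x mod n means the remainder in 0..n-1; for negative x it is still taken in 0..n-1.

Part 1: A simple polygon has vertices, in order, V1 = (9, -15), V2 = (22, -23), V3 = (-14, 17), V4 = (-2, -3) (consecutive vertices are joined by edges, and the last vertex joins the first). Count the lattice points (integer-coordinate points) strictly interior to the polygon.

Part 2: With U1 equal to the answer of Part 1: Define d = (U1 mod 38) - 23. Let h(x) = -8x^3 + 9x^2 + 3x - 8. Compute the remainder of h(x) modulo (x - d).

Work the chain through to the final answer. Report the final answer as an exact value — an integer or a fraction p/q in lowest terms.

Part 1: cross terms: (9*-23 - 22*-15)=123, (22*17 - -14*-23)=52, (-14*-3 - -2*17)=76, (-2*-15 - 9*-3)=57; twice the area = |308| = 308; area = 154; boundary points = 1 + 4 + 4 + 1 = 10; strictly interior points = area - boundary/2 + 1 = 150; answer 150
Part 2: U1 = 150; d = 13; remainder = value at the root: -8*(13)^3 + 9*(13)^2 + 3*(13)^1 - 8 = (-17576) + (1521) + (39) + (-8) = -16024; answer -16024

-16024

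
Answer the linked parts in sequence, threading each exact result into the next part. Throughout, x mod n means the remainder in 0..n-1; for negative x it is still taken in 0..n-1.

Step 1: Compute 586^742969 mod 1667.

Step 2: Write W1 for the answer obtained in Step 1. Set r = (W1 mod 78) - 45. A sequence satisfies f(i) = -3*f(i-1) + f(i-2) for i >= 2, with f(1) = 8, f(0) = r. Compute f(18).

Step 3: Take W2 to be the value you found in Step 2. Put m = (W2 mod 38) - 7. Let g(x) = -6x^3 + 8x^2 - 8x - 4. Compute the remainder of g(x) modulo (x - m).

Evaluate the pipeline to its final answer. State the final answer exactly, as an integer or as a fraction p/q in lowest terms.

-36

Step 1: squarings mod 1667: 586^1=586, 586^2=1661, 586^4=36, 586^8=1296, 586^16=947, 586^32=1630, 586^64=1369, 586^128=453, 586^256=168, 586^512=1552, 586^1024=1556, 586^2048=652, 586^4096=19, 586^8192=361, 586^16384=295, 586^32768=341, 586^65536=1258, 586^131072=581, 586^262144=827, 586^524288=459; 586^742969 = 586^1 * 586^8 * 586^16 * 586^32 * 586^512 * 586^1024 * 586^4096 * 586^16384 * 586^65536 * 586^131072 * 586^524288 = 114 (mod 1667); answer 114
Step 2: W1 = 114; r = -9; f(2) = -3*(8) + 1*(-9) = -33; iterating: f(2)=-33, f(3)=107, f(4)=-354, f(5)=1169, f(6)=-3861, f(7)=12752, f(8)=-42117, f(9)=139103, f(10)=-459426, f(11)=1517381, f(12)=-5011569, f(13)=16552088, f(14)=-54667833, f(15)=180555587, f(16)=-596334594, f(17)=1969559369, f(18)=-6505012701; answer -6505012701
Step 3: W2 = -6505012701; m = 2; remainder = value at the root: -6*(2)^3 + 8*(2)^2 - 8*(2)^1 - 4 = (-48) + (32) + (-16) + (-4) = -36; answer -36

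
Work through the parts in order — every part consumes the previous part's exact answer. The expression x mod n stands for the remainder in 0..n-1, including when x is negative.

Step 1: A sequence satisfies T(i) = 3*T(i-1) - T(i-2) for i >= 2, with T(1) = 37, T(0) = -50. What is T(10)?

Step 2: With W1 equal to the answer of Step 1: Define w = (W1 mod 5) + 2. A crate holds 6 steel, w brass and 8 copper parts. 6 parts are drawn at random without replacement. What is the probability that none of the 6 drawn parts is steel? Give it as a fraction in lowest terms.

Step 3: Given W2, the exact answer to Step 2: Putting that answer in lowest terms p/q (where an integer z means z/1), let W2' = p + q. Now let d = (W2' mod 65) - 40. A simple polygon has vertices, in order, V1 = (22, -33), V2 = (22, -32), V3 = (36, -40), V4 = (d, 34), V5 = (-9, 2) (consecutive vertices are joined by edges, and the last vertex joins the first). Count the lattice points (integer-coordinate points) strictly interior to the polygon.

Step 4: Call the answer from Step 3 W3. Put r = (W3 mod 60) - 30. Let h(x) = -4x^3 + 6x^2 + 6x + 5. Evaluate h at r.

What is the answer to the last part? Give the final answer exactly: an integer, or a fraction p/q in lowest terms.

Step 1: T(2) = 3*(37) - 1*(-50) = 161; iterating: T(2)=161, T(3)=446, T(4)=1177, T(5)=3085, T(6)=8078, T(7)=21149, T(8)=55369, T(9)=144958, T(10)=379505; answer 379505
Step 2: W1 = 379505; w = 2; total draws C(16,6) = 8008; favorable C(10,6) = 210; P = 15/572; answer 15/572
Step 3: W2 = 15/572; threaded value p + q = 587; d = -38; cross terms: (22*-32 - 22*-33)=22, (22*-40 - 36*-32)=272, (36*34 - -38*-40)=-296, (-38*2 - -9*34)=230, (-9*-33 - 22*2)=253; twice the area = |481| = 481; area = 481/2; boundary points = 1 + 2 + 74 + 1 + 1 = 79; strictly interior points = area - boundary/2 + 1 = 202; answer 202
Step 4: W3 = 202; r = -8; -4*(-8)^3 + 6*(-8)^2 + 6*(-8)^1 + 5 = (2048) + (384) + (-48) + (5) = 2389; answer 2389

2389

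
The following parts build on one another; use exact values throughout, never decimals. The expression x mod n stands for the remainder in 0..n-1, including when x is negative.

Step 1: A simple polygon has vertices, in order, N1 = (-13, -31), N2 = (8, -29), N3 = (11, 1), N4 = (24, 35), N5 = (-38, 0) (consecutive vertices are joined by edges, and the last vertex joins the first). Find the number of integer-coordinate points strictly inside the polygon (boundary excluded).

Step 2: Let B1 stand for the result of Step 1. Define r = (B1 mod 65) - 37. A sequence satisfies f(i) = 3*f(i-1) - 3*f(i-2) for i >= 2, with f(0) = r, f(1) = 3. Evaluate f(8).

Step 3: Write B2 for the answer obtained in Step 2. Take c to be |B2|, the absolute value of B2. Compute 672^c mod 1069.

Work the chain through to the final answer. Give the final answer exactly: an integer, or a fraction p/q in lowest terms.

464

Step 1: cross terms: (-13*-29 - 8*-31)=625, (8*1 - 11*-29)=327, (11*35 - 24*1)=361, (24*0 - -38*35)=1330, (-38*-31 - -13*0)=1178; twice the area = |3821| = 3821; area = 3821/2; boundary points = 1 + 3 + 1 + 1 + 1 = 7; strictly interior points = area - boundary/2 + 1 = 1908; answer 1908
Step 2: B1 = 1908; r = -14; f(2) = 3*(3) - 3*(-14) = 51; iterating: f(2)=51, f(3)=144, f(4)=279, f(5)=405, f(6)=378, f(7)=-81, f(8)=-1377; answer -1377
Step 3: B2 = -1377; c = 1377; squarings mod 1069: 672^1=672, 672^2=466, 672^4=149, 672^8=821, 672^16=571, 672^32=1065, 672^64=16, 672^128=256, 672^256=327, 672^512=29, 672^1024=841; 672^1377 = 672^1 * 672^32 * 672^64 * 672^256 * 672^1024 = 464 (mod 1069); answer 464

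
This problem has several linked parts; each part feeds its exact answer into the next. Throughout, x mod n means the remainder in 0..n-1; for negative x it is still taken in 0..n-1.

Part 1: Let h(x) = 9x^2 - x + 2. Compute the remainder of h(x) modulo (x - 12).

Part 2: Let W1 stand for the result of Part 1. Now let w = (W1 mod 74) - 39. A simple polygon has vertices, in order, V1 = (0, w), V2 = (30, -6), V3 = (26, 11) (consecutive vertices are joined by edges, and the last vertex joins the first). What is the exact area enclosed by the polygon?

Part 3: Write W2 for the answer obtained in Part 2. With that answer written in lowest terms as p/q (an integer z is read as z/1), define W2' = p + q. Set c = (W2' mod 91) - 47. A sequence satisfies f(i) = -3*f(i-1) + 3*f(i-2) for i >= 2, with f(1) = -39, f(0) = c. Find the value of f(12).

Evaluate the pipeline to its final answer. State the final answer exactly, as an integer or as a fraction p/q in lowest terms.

Part 1: remainder = value at the root: 9*(12)^2 - 1*(12)^1 + 2 = (1296) + (-12) + (2) = 1286; answer 1286
Part 2: W1 = 1286; w = -11; cross terms: (0*-6 - 30*-11)=330, (30*11 - 26*-6)=486, (26*-11 - 0*11)=-286; twice the area = |530| = 530; area = 265; answer 265
Part 3: W2 = 265; threaded value p + q = 266; c = 37; f(2) = -3*(-39) + 3*(37) = 228; iterating: f(2)=228, f(3)=-801, f(4)=3087, f(5)=-11664, f(6)=44253, f(7)=-167751, f(8)=636012, f(9)=-2411289, f(10)=9141903, f(11)=-34659576, f(12)=131404437; answer 131404437

131404437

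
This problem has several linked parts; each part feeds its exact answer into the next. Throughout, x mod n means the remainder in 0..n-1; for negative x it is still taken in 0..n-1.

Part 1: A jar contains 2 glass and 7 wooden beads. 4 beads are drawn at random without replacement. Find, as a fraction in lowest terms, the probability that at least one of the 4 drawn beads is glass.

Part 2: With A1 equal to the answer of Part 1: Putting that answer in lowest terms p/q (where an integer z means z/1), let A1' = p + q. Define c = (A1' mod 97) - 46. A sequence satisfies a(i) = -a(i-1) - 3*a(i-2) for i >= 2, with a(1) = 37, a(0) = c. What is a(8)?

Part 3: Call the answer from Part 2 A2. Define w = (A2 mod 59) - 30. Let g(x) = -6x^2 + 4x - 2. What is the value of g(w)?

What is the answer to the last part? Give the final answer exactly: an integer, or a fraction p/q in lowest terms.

Part 1: total draws C(9,4) = 126; complement C(7,4) = 35; favorable 126 - 35 = 91; P = 13/18; answer 13/18
Part 2: A1 = 13/18; threaded value p + q = 31; c = -15; a(2) = -1*(37) - 3*(-15) = 8; iterating: a(2)=8, a(3)=-119, a(4)=95, a(5)=262, a(6)=-547, a(7)=-239, a(8)=1880; answer 1880
Part 3: A2 = 1880; w = 21; -6*(21)^2 + 4*(21)^1 - 2 = (-2646) + (84) + (-2) = -2564; answer -2564

-2564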